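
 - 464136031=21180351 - 485316382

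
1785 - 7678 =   -  5893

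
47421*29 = 1375209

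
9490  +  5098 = 14588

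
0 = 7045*0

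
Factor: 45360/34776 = 30/23 = 2^1*3^1*5^1*23^ ( - 1 )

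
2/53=2/53 = 0.04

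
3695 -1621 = 2074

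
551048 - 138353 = 412695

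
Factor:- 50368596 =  - 2^2 * 3^1*139^1*30197^1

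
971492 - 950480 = 21012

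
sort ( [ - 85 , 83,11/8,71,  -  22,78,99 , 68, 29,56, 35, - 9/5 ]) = [- 85 , - 22, - 9/5, 11/8,29,  35, 56, 68,71,78,83,99]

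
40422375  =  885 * 45675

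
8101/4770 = 1 + 3331/4770= 1.70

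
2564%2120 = 444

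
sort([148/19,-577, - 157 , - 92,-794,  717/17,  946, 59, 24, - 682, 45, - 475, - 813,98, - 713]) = [  -  813,  -  794, - 713, -682, - 577, - 475, - 157, - 92,148/19, 24,717/17,  45, 59, 98,946]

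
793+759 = 1552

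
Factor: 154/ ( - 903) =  - 2^1*3^(-1)*11^1*43^( - 1)= -22/129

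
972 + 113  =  1085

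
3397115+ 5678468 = 9075583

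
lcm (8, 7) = 56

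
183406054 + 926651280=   1110057334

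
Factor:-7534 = -2^1 * 3767^1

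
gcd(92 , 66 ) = 2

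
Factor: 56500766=2^1*7^1*487^1*8287^1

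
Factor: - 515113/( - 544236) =2^( - 2)*3^( -1 )*7^(-1)*11^( - 1)*19^ (- 1 ) * 31^ ( - 1) * 373^1*1381^1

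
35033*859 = 30093347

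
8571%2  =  1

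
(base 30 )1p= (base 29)1q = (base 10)55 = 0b110111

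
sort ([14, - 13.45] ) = [-13.45, 14]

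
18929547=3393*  5579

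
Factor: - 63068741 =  - 3701^1 * 17041^1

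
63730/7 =9104 + 2/7 = 9104.29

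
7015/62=7015/62 = 113.15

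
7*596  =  4172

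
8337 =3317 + 5020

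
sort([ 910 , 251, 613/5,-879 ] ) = [ - 879, 613/5 , 251, 910 ]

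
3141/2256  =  1 + 295/752 = 1.39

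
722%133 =57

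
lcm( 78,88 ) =3432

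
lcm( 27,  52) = 1404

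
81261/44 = 81261/44  =  1846.84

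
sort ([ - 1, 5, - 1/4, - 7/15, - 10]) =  [ - 10,-1, - 7/15, - 1/4,  5 ] 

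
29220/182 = 14610/91 = 160.55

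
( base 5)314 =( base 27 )33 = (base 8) 124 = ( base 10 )84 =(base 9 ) 103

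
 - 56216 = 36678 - 92894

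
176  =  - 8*( - 22)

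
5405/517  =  115/11 = 10.45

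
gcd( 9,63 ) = 9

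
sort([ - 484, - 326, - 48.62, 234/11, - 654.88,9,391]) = [  -  654.88, - 484, - 326, - 48.62 , 9,234/11, 391] 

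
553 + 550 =1103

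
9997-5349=4648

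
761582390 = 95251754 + 666330636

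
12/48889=12/48889 = 0.00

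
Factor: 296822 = 2^1*148411^1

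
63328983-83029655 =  - 19700672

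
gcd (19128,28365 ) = 3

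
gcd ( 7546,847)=77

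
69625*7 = 487375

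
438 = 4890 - 4452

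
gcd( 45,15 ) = 15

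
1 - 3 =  - 2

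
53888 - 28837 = 25051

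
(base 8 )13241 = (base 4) 1122201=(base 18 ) hff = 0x16A1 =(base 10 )5793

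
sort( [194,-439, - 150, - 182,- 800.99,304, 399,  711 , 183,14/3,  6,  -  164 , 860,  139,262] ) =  [ - 800.99, -439,-182 , - 164,  -  150,14/3,  6, 139,183, 194,262,  304, 399, 711,860]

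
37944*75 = 2845800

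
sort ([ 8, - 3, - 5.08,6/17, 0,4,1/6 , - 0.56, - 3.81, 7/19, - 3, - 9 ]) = [-9, - 5.08, - 3.81,-3, - 3, - 0.56, 0, 1/6,6/17, 7/19, 4,8] 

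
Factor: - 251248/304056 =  - 2^1 *3^( - 2)*103^(-1)*383^1  =  - 766/927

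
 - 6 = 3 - 9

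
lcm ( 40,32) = 160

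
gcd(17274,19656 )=6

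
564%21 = 18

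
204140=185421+18719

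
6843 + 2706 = 9549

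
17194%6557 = 4080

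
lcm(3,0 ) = 0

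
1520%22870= 1520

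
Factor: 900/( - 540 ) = -5/3 = -  3^( - 1)*5^1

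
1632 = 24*68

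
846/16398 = 47/911 = 0.05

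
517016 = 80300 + 436716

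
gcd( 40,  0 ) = 40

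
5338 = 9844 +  -4506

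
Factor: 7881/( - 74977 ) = - 3^1*7^( - 1) * 37^1*71^1*10711^ (  -  1 )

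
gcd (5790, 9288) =6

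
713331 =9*79259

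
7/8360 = 7/8360 = 0.00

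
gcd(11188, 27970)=5594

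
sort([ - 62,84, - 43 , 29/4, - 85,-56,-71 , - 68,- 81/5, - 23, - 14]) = [ - 85, - 71, - 68, - 62,  -  56, - 43 ,  -  23, - 81/5, -14,29/4, 84] 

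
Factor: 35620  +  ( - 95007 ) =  - 59387 = - 59387^1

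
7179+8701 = 15880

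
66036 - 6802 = 59234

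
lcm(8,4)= 8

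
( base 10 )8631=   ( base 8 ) 20667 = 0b10000110110111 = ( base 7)34110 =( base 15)2856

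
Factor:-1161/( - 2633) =3^3 * 43^1*2633^( - 1) 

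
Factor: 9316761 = 3^1*227^1*13681^1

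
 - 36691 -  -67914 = 31223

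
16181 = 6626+9555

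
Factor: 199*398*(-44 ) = -2^3*11^1 * 199^2= -3484888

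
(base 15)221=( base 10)481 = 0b111100001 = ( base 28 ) h5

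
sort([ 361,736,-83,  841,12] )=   [-83 , 12 , 361,736, 841 ] 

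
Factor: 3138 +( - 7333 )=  - 4195=-5^1*839^1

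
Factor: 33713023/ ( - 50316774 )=-2^(- 1) * 3^ ( - 1)*17^1 * 83^1  *23893^1 *8386129^ ( - 1) 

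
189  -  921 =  - 732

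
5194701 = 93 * 55857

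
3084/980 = 771/245 = 3.15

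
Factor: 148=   2^2*37^1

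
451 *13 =5863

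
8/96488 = 1/12061  =  0.00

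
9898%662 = 630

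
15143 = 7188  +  7955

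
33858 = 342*99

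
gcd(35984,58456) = 8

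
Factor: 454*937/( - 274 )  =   - 212699/137 = - 137^( - 1)*227^1*937^1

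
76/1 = 76 =76.00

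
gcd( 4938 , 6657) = 3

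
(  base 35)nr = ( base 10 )832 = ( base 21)1id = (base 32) Q0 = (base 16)340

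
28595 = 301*95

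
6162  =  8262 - 2100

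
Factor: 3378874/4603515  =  2^1 * 3^ ( - 1)*5^( - 1 )*7^( - 1)*17^ ( - 1 )*2579^ (-1) * 1689437^1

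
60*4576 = 274560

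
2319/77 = 30 + 9/77 = 30.12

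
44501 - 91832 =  - 47331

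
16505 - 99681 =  - 83176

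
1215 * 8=9720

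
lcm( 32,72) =288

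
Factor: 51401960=2^3*5^1*1285049^1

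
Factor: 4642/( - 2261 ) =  - 2^1*7^( -1)*11^1*17^(  -  1)*19^( - 1 )*211^1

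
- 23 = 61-84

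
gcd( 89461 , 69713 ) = 1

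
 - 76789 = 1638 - 78427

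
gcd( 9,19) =1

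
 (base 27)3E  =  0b1011111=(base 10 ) 95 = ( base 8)137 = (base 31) 32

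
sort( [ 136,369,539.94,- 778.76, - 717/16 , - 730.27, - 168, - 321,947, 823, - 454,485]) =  [-778.76, - 730.27, - 454, - 321, - 168, - 717/16, 136,  369,  485 , 539.94,823, 947]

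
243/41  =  243/41 = 5.93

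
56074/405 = 138 + 184/405 = 138.45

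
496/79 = 6 + 22/79 = 6.28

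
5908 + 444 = 6352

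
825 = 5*165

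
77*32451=2498727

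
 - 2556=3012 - 5568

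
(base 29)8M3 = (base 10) 7369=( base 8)16311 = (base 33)6PA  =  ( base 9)11087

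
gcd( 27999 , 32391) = 549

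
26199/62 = 26199/62 = 422.56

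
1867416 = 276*6766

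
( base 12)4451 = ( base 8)16575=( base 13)3589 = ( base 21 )h2a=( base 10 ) 7549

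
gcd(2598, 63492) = 6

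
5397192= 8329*648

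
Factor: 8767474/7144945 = 2^1*5^( - 1 ) *19^1*47^1 * 233^(  -  1)*4909^1 * 6133^ (-1 )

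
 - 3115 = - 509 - 2606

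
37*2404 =88948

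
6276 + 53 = 6329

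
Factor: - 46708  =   - 2^2*11677^1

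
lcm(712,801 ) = 6408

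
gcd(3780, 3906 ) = 126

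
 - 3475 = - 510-2965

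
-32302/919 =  - 36+782/919= - 35.15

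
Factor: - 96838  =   - 2^1*7^1*6917^1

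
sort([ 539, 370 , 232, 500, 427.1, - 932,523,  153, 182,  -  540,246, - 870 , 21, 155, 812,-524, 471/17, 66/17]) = [ - 932,- 870,-540, - 524, 66/17,21, 471/17, 153, 155,  182,  232,246, 370, 427.1,500, 523, 539, 812] 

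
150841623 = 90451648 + 60389975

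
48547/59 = 48547/59 = 822.83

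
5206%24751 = 5206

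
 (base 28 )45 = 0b1110101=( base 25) 4H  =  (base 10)117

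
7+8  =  15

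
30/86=15/43 = 0.35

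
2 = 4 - 2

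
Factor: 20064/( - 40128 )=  - 2^( - 1)= - 1/2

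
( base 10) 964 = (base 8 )1704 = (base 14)4cc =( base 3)1022201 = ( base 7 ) 2545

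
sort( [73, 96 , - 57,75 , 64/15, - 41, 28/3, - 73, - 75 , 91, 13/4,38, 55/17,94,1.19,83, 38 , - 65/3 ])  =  [ -75, - 73, - 57, - 41 , - 65/3, 1.19, 55/17, 13/4,64/15,28/3 , 38,38,73, 75, 83, 91,  94, 96] 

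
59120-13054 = 46066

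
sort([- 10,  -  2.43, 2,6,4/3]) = [ - 10, - 2.43,4/3, 2,6]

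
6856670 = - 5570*( - 1231)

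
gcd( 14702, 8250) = 2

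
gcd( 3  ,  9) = 3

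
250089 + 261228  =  511317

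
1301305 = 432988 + 868317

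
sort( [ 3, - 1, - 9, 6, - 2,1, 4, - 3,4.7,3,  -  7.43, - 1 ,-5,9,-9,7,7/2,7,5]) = [- 9,-9, - 7.43,- 5, - 3, - 2, -1, - 1, 1,  3,3,7/2,4,4.7,5,6, 7,7,9]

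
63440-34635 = 28805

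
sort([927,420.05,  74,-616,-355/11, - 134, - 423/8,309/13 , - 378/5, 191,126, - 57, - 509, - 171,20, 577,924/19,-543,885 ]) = [ - 616,  -  543 ,  -  509, - 171, - 134, - 378/5,-57, - 423/8,  -  355/11, 20,309/13,924/19 , 74,126,191,420.05, 577,885,927]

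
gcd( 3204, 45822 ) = 6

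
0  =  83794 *0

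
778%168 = 106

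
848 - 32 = 816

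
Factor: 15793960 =2^3* 5^1 *7^1 * 13^1*4339^1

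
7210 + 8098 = 15308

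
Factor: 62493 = 3^1*37^1*563^1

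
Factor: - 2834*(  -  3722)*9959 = 105049005932 = 2^2*13^1*23^1*  109^1*433^1*1861^1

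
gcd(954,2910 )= 6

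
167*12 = 2004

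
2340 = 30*78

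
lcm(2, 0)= 0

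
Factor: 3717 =3^2*7^1*59^1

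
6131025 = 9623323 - 3492298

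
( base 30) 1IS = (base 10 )1468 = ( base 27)20A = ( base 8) 2674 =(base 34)196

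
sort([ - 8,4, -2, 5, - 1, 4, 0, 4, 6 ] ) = [ - 8,- 2,  -  1, 0,  4, 4, 4,5 , 6 ]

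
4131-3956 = 175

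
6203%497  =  239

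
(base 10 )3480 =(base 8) 6630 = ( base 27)4ko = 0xD98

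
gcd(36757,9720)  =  1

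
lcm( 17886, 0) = 0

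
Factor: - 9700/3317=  - 2^2*5^2 * 31^( - 1 )*97^1*107^( - 1 ) 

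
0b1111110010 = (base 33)uk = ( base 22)21k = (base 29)15o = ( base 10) 1010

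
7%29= 7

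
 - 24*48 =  - 1152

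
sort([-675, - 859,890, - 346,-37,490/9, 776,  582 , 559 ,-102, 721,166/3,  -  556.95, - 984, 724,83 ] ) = [ - 984,-859, - 675, - 556.95, - 346, - 102,  -  37, 490/9,166/3,83 , 559,582,721, 724,776, 890]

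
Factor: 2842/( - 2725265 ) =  -2^1 * 5^( - 1) * 7^2*19^ ( - 1)*29^1*28687^( - 1 )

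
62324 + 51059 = 113383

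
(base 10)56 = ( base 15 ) 3b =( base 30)1Q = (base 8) 70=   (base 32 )1o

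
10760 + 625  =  11385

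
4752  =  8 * 594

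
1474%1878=1474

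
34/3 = 34/3= 11.33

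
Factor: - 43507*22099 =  - 7^2*11^1* 41^1*139^1* 313^1 =- 961461193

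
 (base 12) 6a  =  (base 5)312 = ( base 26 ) 34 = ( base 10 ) 82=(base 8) 122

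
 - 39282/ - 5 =39282/5 = 7856.40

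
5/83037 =5/83037 = 0.00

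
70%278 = 70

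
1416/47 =30 + 6/47= 30.13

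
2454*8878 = 21786612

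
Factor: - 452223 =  - 3^5*1861^1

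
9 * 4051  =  36459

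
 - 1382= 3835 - 5217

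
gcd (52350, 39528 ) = 6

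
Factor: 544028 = 2^2*277^1 * 491^1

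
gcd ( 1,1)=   1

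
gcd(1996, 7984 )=1996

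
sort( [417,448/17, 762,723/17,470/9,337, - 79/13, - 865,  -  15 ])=[-865 , - 15, - 79/13, 448/17,723/17,470/9,337, 417,  762 ]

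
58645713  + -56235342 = 2410371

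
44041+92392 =136433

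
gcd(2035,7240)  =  5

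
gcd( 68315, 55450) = 5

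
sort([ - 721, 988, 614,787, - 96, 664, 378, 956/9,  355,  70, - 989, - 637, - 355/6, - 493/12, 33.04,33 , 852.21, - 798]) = [ - 989,-798,-721,- 637, - 96,-355/6, - 493/12,33,  33.04, 70,956/9, 355,  378, 614, 664, 787, 852.21, 988 ] 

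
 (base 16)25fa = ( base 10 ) 9722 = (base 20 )1462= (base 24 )GL2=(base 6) 113002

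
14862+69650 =84512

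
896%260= 116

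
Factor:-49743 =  - 3^2*5527^1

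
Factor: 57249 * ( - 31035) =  - 1776722715 = -3^3*5^1*2069^1 * 6361^1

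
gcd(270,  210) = 30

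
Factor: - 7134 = -2^1*3^1*29^1*41^1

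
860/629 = 1 + 231/629=1.37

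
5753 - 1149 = 4604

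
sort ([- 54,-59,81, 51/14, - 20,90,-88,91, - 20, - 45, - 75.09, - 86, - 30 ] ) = [ - 88, - 86, - 75.09,-59, - 54, - 45, - 30 , - 20, - 20,  51/14,81, 90,91 ]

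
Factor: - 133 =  - 7^1 * 19^1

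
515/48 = 10 + 35/48 = 10.73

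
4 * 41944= 167776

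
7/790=7/790 = 0.01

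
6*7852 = 47112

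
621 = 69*9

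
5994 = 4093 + 1901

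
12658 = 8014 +4644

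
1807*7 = 12649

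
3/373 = 3/373 = 0.01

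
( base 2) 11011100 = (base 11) 190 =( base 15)EA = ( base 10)220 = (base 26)8c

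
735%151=131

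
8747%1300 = 947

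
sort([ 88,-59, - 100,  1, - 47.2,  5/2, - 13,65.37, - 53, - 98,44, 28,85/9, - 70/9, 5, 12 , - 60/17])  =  [ - 100, - 98, - 59,- 53, - 47.2 ,- 13,  -  70/9, - 60/17 , 1,  5/2, 5,85/9, 12, 28,44, 65.37,88]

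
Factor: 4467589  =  7^1*23^1* 27749^1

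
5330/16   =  2665/8 = 333.12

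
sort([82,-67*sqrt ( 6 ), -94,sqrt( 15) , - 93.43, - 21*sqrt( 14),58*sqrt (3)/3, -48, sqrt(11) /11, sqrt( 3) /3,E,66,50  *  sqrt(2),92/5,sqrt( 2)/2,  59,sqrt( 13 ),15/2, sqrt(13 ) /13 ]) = [ -67*sqrt( 6), - 94,  -  93.43, - 21*sqrt ( 14), - 48,sqrt( 13) /13,sqrt(11 ) /11 , sqrt( 3)/3,  sqrt( 2)/2, E,sqrt( 13 ),sqrt( 15),15/2,  92/5,58*sqrt( 3 )/3, 59,66,50*sqrt( 2),82 ]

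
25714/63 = 25714/63 = 408.16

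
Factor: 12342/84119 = 2^1 * 3^1*7^( - 1 )*11^2*17^1*61^(-1 )*197^( - 1) 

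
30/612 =5/102=0.05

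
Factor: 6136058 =2^1*3068029^1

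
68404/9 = 7600 + 4/9 = 7600.44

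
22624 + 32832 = 55456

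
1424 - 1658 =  - 234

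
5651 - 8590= -2939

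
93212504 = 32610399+60602105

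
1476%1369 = 107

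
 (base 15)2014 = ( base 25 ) akj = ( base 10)6769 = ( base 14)2677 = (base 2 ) 1101001110001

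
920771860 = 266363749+654408111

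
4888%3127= 1761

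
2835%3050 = 2835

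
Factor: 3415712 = 2^5*173^1*617^1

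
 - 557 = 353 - 910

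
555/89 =6 + 21/89 = 6.24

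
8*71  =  568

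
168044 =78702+89342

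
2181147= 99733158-97552011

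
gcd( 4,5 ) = 1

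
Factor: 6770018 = 2^1*97^1 * 34897^1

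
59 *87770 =5178430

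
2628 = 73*36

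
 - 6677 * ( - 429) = 2864433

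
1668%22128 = 1668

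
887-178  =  709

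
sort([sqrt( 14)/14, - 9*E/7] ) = [ -9*E/7 , sqrt( 14 )/14 ]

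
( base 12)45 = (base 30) 1n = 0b110101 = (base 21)2B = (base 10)53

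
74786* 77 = 5758522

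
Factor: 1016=2^3*127^1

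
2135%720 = 695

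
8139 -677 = 7462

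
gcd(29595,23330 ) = 5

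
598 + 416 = 1014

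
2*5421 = 10842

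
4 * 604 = 2416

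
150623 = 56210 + 94413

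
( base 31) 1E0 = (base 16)573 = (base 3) 1220200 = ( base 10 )1395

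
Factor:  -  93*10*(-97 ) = 90210 = 2^1*3^1*5^1 * 31^1*97^1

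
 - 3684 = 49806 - 53490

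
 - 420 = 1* ( - 420 )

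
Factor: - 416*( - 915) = 2^5*3^1*5^1*13^1*61^1  =  380640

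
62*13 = 806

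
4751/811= 4751/811=5.86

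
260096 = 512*508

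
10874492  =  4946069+5928423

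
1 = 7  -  6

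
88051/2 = 88051/2=   44025.50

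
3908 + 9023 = 12931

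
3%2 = 1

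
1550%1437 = 113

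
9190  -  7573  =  1617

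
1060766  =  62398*17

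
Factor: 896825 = 5^2*29^1*1237^1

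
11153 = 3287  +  7866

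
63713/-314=-63713/314 = - 202.91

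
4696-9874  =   - 5178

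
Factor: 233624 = 2^3 * 19^1*29^1*53^1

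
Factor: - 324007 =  - 19^1*17053^1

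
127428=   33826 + 93602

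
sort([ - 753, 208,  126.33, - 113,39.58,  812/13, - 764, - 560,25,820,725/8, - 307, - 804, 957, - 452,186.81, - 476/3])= [ - 804, - 764 ,- 753, - 560, - 452, - 307 , - 476/3, - 113,25, 39.58,  812/13,725/8,  126.33, 186.81, 208,820, 957 ]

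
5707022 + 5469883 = 11176905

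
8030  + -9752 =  - 1722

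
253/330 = 23/30  =  0.77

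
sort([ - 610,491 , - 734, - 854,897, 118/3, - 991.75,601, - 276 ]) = [  -  991.75,- 854, -734, - 610, - 276 , 118/3,491,601 , 897]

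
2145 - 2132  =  13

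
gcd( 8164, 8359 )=13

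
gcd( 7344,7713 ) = 9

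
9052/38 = 4526/19 = 238.21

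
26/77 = 26/77 = 0.34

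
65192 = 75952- 10760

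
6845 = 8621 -1776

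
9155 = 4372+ 4783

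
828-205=623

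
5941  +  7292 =13233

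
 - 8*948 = - 7584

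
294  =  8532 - 8238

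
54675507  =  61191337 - 6515830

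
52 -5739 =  -5687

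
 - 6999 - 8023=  - 15022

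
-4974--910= - 4064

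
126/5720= 63/2860 = 0.02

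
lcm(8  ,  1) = 8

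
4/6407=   4/6407 = 0.00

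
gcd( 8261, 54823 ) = 751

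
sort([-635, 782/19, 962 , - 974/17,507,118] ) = [-635, - 974/17,782/19,118 , 507,962 ]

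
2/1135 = 2/1135 = 0.00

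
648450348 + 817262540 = 1465712888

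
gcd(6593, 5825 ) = 1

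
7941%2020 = 1881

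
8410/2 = 4205=4205.00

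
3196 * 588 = 1879248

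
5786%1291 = 622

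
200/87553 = 200/87553 =0.00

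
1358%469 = 420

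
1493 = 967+526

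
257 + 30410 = 30667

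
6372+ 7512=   13884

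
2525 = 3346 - 821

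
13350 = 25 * 534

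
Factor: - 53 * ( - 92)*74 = 360824 = 2^3*23^1*37^1*53^1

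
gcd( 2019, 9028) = 1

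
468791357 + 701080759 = 1169872116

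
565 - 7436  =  - 6871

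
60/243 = 20/81 = 0.25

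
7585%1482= 175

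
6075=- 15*( - 405)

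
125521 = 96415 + 29106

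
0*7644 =0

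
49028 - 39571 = 9457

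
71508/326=219 + 57/163 = 219.35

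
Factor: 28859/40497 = 3^(-1 )*13499^ ( - 1 )*28859^1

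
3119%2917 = 202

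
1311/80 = 1311/80 = 16.39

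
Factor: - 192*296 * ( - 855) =2^9*3^3 *5^1*  19^1* 37^1 = 48591360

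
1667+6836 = 8503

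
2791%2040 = 751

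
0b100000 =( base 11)2a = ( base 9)35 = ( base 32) 10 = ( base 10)32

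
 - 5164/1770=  - 2582/885 = - 2.92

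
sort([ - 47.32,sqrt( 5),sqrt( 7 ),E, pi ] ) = [- 47.32 , sqrt( 5 ),  sqrt (7 ), E,pi ]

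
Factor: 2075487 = 3^1 *691829^1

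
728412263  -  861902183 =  - 133489920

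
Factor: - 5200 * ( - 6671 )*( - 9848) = -341619241600 = - 2^7 * 5^2*7^1 * 13^1 * 953^1*1231^1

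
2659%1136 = 387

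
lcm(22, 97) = 2134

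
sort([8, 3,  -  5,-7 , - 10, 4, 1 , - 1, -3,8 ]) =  [ - 10, - 7 , - 5, - 3, - 1,1 , 3,4, 8,  8]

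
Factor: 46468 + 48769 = 131^1*727^1 = 95237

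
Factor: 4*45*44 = 7920 = 2^4*3^2*5^1*11^1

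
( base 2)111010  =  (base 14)42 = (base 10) 58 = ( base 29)20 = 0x3A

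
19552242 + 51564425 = 71116667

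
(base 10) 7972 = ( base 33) 7AJ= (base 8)17444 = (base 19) 131b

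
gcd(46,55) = 1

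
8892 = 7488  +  1404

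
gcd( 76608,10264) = 8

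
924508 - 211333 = 713175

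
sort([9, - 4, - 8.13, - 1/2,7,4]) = [ - 8.13,  -  4,-1/2,4, 7, 9] 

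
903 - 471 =432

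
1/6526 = 1/6526 = 0.00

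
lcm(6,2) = 6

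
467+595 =1062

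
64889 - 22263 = 42626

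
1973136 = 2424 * 814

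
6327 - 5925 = 402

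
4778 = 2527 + 2251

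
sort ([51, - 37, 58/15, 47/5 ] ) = [-37 , 58/15, 47/5,51 ] 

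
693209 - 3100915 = - 2407706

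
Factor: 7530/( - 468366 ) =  - 5^1*311^( - 1) =- 5/311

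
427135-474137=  - 47002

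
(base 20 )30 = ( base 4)330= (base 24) 2C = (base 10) 60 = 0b111100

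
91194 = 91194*1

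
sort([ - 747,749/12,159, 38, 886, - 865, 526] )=[-865, - 747,38, 749/12 , 159,526,886]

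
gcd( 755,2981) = 1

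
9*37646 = 338814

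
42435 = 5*8487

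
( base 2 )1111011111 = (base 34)T5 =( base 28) 17b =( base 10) 991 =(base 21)254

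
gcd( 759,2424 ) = 3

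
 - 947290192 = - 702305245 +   -  244984947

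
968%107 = 5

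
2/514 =1/257 = 0.00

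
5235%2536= 163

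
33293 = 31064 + 2229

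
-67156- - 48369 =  - 18787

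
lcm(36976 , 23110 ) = 184880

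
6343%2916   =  511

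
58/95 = 58/95 = 0.61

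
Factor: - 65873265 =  -3^1*5^1*23^1*41^1 * 4657^1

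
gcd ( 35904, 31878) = 66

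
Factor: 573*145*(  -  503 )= - 3^1*5^1*29^1 * 191^1*503^1= - 41791755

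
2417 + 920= 3337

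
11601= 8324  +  3277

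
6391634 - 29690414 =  - 23298780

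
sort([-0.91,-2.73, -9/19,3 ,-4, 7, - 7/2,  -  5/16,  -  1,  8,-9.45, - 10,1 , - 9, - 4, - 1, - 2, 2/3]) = [  -  10, - 9.45, - 9, - 4,  -  4, - 7/2, - 2.73 , - 2,-1,-1, - 0.91, - 9/19, - 5/16,2/3,  1, 3,7, 8]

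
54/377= 54/377 =0.14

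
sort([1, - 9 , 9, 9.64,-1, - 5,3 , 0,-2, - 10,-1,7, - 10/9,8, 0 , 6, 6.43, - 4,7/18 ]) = [- 10, - 9, - 5, - 4,-2, -10/9, - 1,-1,0,0, 7/18,  1,  3,6,6.43,7,8, 9,9.64 ]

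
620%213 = 194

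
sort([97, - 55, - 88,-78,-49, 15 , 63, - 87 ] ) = [ -88, - 87, - 78, - 55, - 49, 15 , 63,97 ]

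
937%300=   37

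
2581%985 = 611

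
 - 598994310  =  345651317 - 944645627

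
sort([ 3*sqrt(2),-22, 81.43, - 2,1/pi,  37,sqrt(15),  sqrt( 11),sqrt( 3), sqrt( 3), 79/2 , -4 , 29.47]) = [ - 22 , - 4 ,  -  2,1/pi , sqrt( 3), sqrt( 3), sqrt(11),  sqrt( 15 ), 3 * sqrt( 2),  29.47,37, 79/2 , 81.43 ] 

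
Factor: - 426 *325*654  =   - 90546300  =  -2^2*3^2 * 5^2  *  13^1 *71^1*109^1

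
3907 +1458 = 5365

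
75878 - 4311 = 71567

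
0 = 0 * 5191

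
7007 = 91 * 77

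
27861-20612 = 7249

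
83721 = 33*2537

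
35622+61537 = 97159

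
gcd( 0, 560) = 560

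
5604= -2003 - -7607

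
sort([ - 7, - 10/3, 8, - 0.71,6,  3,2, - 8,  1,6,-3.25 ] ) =[ - 8,-7, - 10/3, - 3.25 , -0.71, 1, 2,3, 6,6, 8 ] 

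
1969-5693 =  - 3724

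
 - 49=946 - 995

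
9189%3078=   3033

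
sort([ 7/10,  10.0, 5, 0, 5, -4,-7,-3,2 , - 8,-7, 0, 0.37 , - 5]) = [ -8 , - 7,-7,-5,  -  4 , - 3, 0 , 0,  0.37,7/10,  2,5,5 , 10.0 ]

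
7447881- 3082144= 4365737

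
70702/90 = 35351/45 =785.58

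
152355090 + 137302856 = 289657946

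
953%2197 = 953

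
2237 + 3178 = 5415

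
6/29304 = 1/4884=0.00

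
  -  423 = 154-577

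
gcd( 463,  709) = 1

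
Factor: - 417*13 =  - 3^1*13^1*139^1 = - 5421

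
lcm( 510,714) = 3570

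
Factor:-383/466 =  - 2^(  -  1)*233^ (-1)*383^1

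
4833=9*537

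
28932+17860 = 46792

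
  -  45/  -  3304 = 45/3304  =  0.01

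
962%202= 154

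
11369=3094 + 8275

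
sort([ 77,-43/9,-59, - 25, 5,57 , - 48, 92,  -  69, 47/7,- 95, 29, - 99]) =[ - 99,- 95, -69,-59,-48,-25  , -43/9, 5, 47/7, 29, 57, 77,92]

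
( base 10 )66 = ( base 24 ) 2I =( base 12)56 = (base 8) 102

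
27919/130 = 27919/130 = 214.76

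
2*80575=161150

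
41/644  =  41/644  =  0.06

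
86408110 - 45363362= 41044748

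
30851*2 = 61702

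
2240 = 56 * 40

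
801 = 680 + 121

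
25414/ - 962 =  - 12707/481 =- 26.42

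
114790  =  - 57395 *( - 2)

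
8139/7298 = 8139/7298 = 1.12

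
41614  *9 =374526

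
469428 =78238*6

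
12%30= 12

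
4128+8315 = 12443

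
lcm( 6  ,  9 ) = 18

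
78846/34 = 2319= 2319.00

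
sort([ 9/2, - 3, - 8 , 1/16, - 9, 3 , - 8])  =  [ - 9, - 8, - 8, - 3,1/16, 3 , 9/2 ] 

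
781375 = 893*875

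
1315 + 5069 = 6384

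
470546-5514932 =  - 5044386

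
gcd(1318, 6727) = 1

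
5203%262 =225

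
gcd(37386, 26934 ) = 402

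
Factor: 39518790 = 2^1*3^1*5^1*59^1*83^1*  269^1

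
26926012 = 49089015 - 22163003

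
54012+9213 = 63225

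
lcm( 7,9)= 63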